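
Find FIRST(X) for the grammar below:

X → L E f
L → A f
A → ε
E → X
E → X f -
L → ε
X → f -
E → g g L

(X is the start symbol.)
To compute FIRST(X), examine every production with X on the left-hand side, reading each right-hand side left to right until a non-nullable symbol is reached.

FIRST sets of the other non-terminals involved (by the same procedure, iterated to a fixed point):
  FIRST(L) = { 'f', ε }
  FIRST(E) = { 'f', 'g' }

From X → L E f:
  - L is a non-terminal: add FIRST(L) \ {ε} = { 'f' }
    L is nullable, so continue to the next symbol
  - E is a non-terminal: add FIRST(E) \ {ε} = { 'f', 'g' }
    E is not nullable, so stop
From X → f -:
  - f is a terminal: add 'f' and stop

Collecting: FIRST(X) = { 'f', 'g' }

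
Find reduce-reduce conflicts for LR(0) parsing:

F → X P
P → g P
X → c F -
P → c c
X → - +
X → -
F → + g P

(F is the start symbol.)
No reduce-reduce conflicts

Augment with F' → F and build the canonical LR(0) collection (I0 = CLOSURE({[F' → . F]}), then GOTO on every symbol after a dot until no new states appear). It has 16 states:
  I0: { [F → . + g P], [F → . X P], [F' → . F], [X → . - +], [X → . -], [X → . c F -] }  — shift
  I1: { [F → + . g P] }  — shift
  I2: { [X → - . +], [X → - .] }  — shift, reduce
  I3: { [F' → F .] }  — accept
  I4: { [F → X . P], [P → . c c], [P → . g P] }  — shift
  I5: { [F → . + g P], [F → . X P], [X → . - +], [X → . -], [X → . c F -], [X → c . F -] }  — shift
  I6: { [X → c F . -] }  — shift
  I7: { [X → c F - .] }  — reduce
  I8: { [F → X P .] }  — reduce
  I9: { [P → c . c] }  — shift
  I10: { [P → . c c], [P → . g P], [P → g . P] }  — shift
  I11: { [P → g P .] }  — reduce
  I12: { [P → c c .] }  — reduce
  I13: { [X → - + .] }  — reduce
  I14: { [F → + g . P], [P → . c c], [P → . g P] }  — shift
  I15: { [F → + g P .] }  — reduce

No state contains more than one complete item.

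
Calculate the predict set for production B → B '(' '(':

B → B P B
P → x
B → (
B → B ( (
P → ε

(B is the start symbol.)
PREDICT(B → B '(' '(') = (FIRST(RHS) \ {ε}) ∪ (FOLLOW(B) if ε ∈ FIRST(RHS), i.e. RHS ⇒* ε)
FIRST(B) = { '(' }
FIRST(B '(' '(') = { '(' }
ε ∉ FIRST(B '(' '('), so FOLLOW(B) is not added.
PREDICT(B → B '(' '(') = { '(' }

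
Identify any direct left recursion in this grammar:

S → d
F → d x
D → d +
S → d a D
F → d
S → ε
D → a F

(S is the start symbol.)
S → d: starts with d
F → d x: starts with d
D → d +: starts with d
S → d a D: starts with d
F → d: starts with d
S → ε: starts with ε
D → a F: starts with a

No direct left recursion found.

Answer: No direct left recursion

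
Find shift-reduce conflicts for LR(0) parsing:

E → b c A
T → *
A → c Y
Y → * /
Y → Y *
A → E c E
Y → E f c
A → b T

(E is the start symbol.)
A shift-reduce conflict occurs when an LR(0) state has both:
  - a complete (reduce) item [A → α .] (dot at the end), and
  - a shift item [B → β . c γ] (dot before a terminal).

Augment with E' → E and build the canonical LR(0) collection (I0 = CLOSURE({[E' → . E]}), then GOTO on every symbol after a dot until no new states appear). It has 19 states:
  I0: { [E → . b c A], [E' → . E] }  — shift
  I1: { [E' → E .] }  — accept
  I2: { [E → b . c A] }  — shift
  I3: { [A → . E c E], [A → . b T], [A → . c Y], [E → . b c A], [E → b c . A] }  — shift
  I4: { [E → b c A .] }  — reduce
  I5: { [A → E . c E] }  — shift
  I6: { [A → b . T], [E → b . c A], [T → . *] }  — shift
  I7: { [A → c . Y], [E → . b c A], [Y → . * /], [Y → . E f c], [Y → . Y *] }  — shift
  I8: { [Y → * . /] }  — shift
  I9: { [Y → E . f c] }  — shift
  I10: { [A → c Y .], [Y → Y . *] }  — shift, reduce
  I11: { [Y → Y * .] }  — reduce
  I12: { [Y → E f . c] }  — shift
  I13: { [Y → E f c .] }  — reduce
  I14: { [Y → * / .] }  — reduce
  I15: { [T → * .] }  — reduce
  I16: { [A → b T .] }  — reduce
  I17: { [A → E c . E], [E → . b c A] }  — shift
  I18: { [A → E c E .] }  — reduce

I10 contains reduce item [A → c Y .] and shift item [Y → Y . *] — shift-reduce conflict.

Answer: Yes — I10: [A → c Y .] vs [Y → Y . *]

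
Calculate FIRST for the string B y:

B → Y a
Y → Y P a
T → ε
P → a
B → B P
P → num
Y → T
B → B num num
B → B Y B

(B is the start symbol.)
FIRST sets of the non-terminals involved (from the grammar, by fixed-point iteration):
  FIRST(B) = { 'a', 'num' }

To compute FIRST(B y), process the symbols left to right:
Symbol B is a non-terminal. Add FIRST(B) \ {ε} = { 'a', 'num' }
B is not nullable (ε ∉ FIRST(B)), so stop here.
FIRST(B y) = { 'a', 'num' }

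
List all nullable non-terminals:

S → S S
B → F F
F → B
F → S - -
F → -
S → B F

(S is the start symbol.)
None

A non-terminal is nullable if it can derive ε (the empty string): either it has an ε-production, or it has a production whose right-hand side consists entirely of nullable non-terminals.

There are no ε-productions, so no non-terminal can derive ε.
No non-terminals are nullable.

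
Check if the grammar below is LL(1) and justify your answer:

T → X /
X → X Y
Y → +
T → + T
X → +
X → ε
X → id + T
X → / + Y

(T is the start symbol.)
No. Predict set conflict for T: { '+' }

A grammar is LL(1) if for each non-terminal N with multiple productions, the predict sets of those productions are pairwise disjoint, where PREDICT(N → α) = (FIRST(α) \ {ε}) ∪ (FOLLOW(N) if α ⇒* ε).

Relevant sets:
  FIRST(X) = { '+', '/', 'id', ε }
  FIRST(Y) = { '+' }
  FOLLOW(X) = { '+', '/' }

For T:
  PREDICT(T → X '/') = { '+', '/', 'id' }
  PREDICT(T → '+' T) = { '+' }
For X:
  PREDICT(X → X Y) = { '+', '/', 'id' }
  PREDICT(X → '+') = { '+' }
  PREDICT(X → ε) = { '+', '/' }
  PREDICT(X → id '+' T) = { 'id' }
  PREDICT(X → '/' '+' Y) = { '/' }
Y has a single production, so nothing to check there.

Conflict found: Predict set conflict for T: { '+' }
The grammar is NOT LL(1).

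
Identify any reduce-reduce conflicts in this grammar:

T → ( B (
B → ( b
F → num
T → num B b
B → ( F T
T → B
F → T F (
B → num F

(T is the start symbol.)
A reduce-reduce conflict occurs when an LR(0) state has two complete items [A → α .] and [B → β .] — both call for a reduction, and with no lookahead the parser cannot choose between them.

Augment with T' → T and build the canonical LR(0) collection (I0 = CLOSURE({[T' → . T]}), then GOTO on every symbol after a dot until no new states appear). It has 17 states:
  I0: { [B → . ( F T], [B → . ( b], [B → . num F], [T → . ( B (], [T → . B], [T → . num B b], [T' → . T] }  — shift
  I1: { [B → ( . F T], [B → ( . b], [B → . ( F T], [B → . ( b], [B → . num F], [F → . T F (], [F → . num], [T → ( . B (], [T → . ( B (], [T → . B], [T → . num B b] }  — shift
  I2: { [T → B .] }  — reduce
  I3: { [T' → T .] }  — accept
  I4: { [B → . ( F T], [B → . ( b], [B → . num F], [B → num . F], [F → . T F (], [F → . num], [T → . ( B (], [T → . B], [T → . num B b], [T → num . B b] }  — shift
  I5: { [T → B .], [T → num B . b] }  — shift, reduce
  I6: { [B → num F .] }  — reduce
  I7: { [B → . ( F T], [B → . ( b], [B → . num F], [F → . T F (], [F → . num], [F → T . F (], [T → . ( B (], [T → . B], [T → . num B b] }  — shift
  I8: { [B → . ( F T], [B → . ( b], [B → . num F], [B → num . F], [F → . T F (], [F → . num], [F → num .], [T → . ( B (], [T → . B], [T → . num B b], [T → num . B b] }  — shift, reduce
  I9: { [F → T F . (] }  — shift
  I10: { [F → T F ( .] }  — reduce
  I11: { [T → num B b .] }  — reduce
  I12: { [T → ( B . (], [T → B .] }  — shift, reduce
  I13: { [B → ( F . T], [B → . ( F T], [B → . ( b], [B → . num F], [T → . ( B (], [T → . B], [T → . num B b] }  — shift
  I14: { [B → ( b .] }  — reduce
  I15: { [B → ( F T .] }  — reduce
  I16: { [T → ( B ( .] }  — reduce

No state contains more than one complete item.

Answer: No reduce-reduce conflicts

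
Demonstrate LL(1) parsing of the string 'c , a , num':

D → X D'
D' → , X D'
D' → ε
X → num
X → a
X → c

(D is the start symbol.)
LL(1) parsing maintains a stack (initially the start symbol over $) and the input. At each step: if the stack top is a terminal, match it against the current input token; if it is a non-terminal N, replace it with the RHS of M[N, lookahead] (the unique production whose predict set contains the lookahead).

Stack is shown with the top on the left.

Stack     Input          Action
-------------------------------
D $       c , a , num $  output D → X D'
X D' $    c , a , num $  output X → c
c D' $    c , a , num $  match 'c'
D' $      , a , num $    output D' → , X D'
, X D' $  , a , num $    match ','
X D' $    a , num $      output X → a
a D' $    a , num $      match 'a'
D' $      , num $        output D' → , X D'
, X D' $  , num $        match ','
X D' $    num $          output X → num
num D' $  num $          match 'num'
D' $      $              output D' → ε
$         $              accept

The string is accepted.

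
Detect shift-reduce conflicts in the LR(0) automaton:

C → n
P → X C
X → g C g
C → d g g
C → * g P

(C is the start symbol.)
No shift-reduce conflicts

A shift-reduce conflict occurs when an LR(0) state has both:
  - a complete (reduce) item [A → α .] (dot at the end), and
  - a shift item [B → β . c γ] (dot before a terminal).

Augment with C' → C and build the canonical LR(0) collection (I0 = CLOSURE({[C' → . C]}), then GOTO on every symbol after a dot until no new states appear). It has 14 states:
  I0: { [C → . * g P], [C → . d g g], [C → . n], [C' → . C] }  — shift
  I1: { [C → * . g P] }  — shift
  I2: { [C' → C .] }  — accept
  I3: { [C → d . g g] }  — shift
  I4: { [C → n .] }  — reduce
  I5: { [C → d g . g] }  — shift
  I6: { [C → d g g .] }  — reduce
  I7: { [C → * g . P], [P → . X C], [X → . g C g] }  — shift
  I8: { [C → * g P .] }  — reduce
  I9: { [C → . * g P], [C → . d g g], [C → . n], [P → X . C] }  — shift
  I10: { [C → . * g P], [C → . d g g], [C → . n], [X → g . C g] }  — shift
  I11: { [X → g C . g] }  — shift
  I12: { [X → g C g .] }  — reduce
  I13: { [P → X C .] }  — reduce

No state contains both a complete item and a shift item.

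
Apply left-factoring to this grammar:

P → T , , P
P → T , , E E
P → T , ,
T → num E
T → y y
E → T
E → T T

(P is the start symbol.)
Left-factoring transforms A → αβ₁ | αβ₂ into A → αA' and A' → β₁ | β₂
(α is the longest common prefix among the alternatives). Repeat until
no nonterminal has two alternatives with a common prefix.

Round 1: P has alternatives sharing prefix 'T , ,'. Introduce P': P → T , , P'
  Add: P' → P
  Add: P' → E E
  Add: P' → ε

Round 2: E has alternatives sharing prefix 'T'. Introduce E': E → T E'
  Add: E' → ε
  Add: E' → T

No remaining common prefixes — done.

Resulting grammar:
P → T , , P'
P' → P
P' → E E
P' → ε
T → num E
T → y y
E → T E'
E' → ε
E' → T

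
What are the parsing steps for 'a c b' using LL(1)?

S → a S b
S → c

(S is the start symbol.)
LL(1) parsing maintains a stack (initially the start symbol over $) and the input. At each step: if the stack top is a terminal, match it against the current input token; if it is a non-terminal N, replace it with the RHS of M[N, lookahead] (the unique production whose predict set contains the lookahead).

Stack is shown with the top on the left.

Stack    Input    Action
------------------------
S $      a c b $  output S → a S b
a S b $  a c b $  match 'a'
S b $    c b $    output S → c
c b $    c b $    match 'c'
b $      b $      match 'b'
$        $        accept

The string is accepted.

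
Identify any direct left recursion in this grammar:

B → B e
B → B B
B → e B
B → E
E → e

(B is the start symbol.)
Yes, B is left-recursive

B → B e: LEFT RECURSIVE (starts with B)
B → B B: LEFT RECURSIVE (starts with B)
B → e B: starts with e
B → E: starts with E
E → e: starts with e

The grammar has direct left recursion on: B.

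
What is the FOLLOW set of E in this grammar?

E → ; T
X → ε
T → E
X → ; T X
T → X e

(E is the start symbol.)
{ $, ';', 'e' }

E is the start symbol, so $ ∈ FOLLOW(E).
In T → E: E is at the end, add FOLLOW(T)

The FOLLOW sets referred to above (computed the same way, to a fixed point):
  FOLLOW(T) = { $, ';', 'e' }

Taking the union: FOLLOW(E) = { $, ';', 'e' }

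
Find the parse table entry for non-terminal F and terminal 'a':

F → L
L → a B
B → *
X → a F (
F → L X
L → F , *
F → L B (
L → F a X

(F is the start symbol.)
To find M[F, 'a'], we find productions for F where 'a' is in the predict set (PREDICT(N → α) = (FIRST(α) \ {ε}) ∪ (FOLLOW(N) if α ⇒* ε)).

Relevant sets:
  FIRST(L) = { 'a' }

F → L: PREDICT = { 'a' }
  'a' is in predict set, so this production goes in M[F, 'a']
F → L X: PREDICT = { 'a' }
  'a' is in predict set, so this production goes in M[F, 'a']
F → L B (: PREDICT = { 'a' }
  'a' is in predict set, so this production goes in M[F, 'a']

M[F, 'a'] = F → L, F → L X, F → L B (  (a multiply-defined cell — the grammar is not LL(1))

Answer: F → L, F → L X, F → L B (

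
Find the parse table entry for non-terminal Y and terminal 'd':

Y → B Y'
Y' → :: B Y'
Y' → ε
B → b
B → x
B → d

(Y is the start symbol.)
Y → B Y'

To find M[Y, 'd'], we find productions for Y where 'd' is in the predict set (PREDICT(N → α) = (FIRST(α) \ {ε}) ∪ (FOLLOW(N) if α ⇒* ε)).

Relevant sets:
  FIRST(B) = { 'b', 'd', 'x' }

Y → B Y': PREDICT = { 'b', 'd', 'x' }
  'd' is in predict set, so this production goes in M[Y, 'd']

M[Y, 'd'] = Y → B Y'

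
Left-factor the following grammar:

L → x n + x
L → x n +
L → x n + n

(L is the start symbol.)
L → x n + L'
L' → x
L' → ε
L' → n

Left-factoring transforms A → αβ₁ | αβ₂ into A → αA' and A' → β₁ | β₂
(α is the longest common prefix among the alternatives). Repeat until
no nonterminal has two alternatives with a common prefix.

Round 1: L has alternatives sharing prefix 'x n +'. Introduce L': L → x n + L'
  Add: L' → x
  Add: L' → ε
  Add: L' → n

No remaining common prefixes — done.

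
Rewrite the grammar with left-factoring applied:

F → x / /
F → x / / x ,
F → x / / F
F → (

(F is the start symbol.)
F → x / / F'
F' → ε
F' → x ,
F' → F
F → (

Left-factoring transforms A → αβ₁ | αβ₂ into A → αA' and A' → β₁ | β₂
(α is the longest common prefix among the alternatives). Repeat until
no nonterminal has two alternatives with a common prefix.

Round 1: F has alternatives sharing prefix 'x / /'. Introduce F': F → x / / F'
  Add: F' → ε
  Add: F' → x ,
  Add: F' → F

No remaining common prefixes — done.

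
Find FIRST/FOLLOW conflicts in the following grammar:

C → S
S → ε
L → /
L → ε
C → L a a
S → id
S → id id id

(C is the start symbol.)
A FIRST/FOLLOW conflict occurs when a non-terminal N has a nullable alternative N → β (β ⇒* ε) and another alternative N → α with FIRST(α) ∩ FOLLOW(N) ≠ ∅: on such a lookahead the parser cannot decide between expanding α and letting N vanish via β.

Nullable non-terminals: C, L, S.
FIRST sets used below: FIRST(S) = { 'id', ε }, FIRST(L) = { '/', ε }

C: nullable alternative(s) C → S; FOLLOW(C) = { $ }
  C → S: FIRST \ {ε} = { 'id' } — this is the only nullable alternative, skip
  C → L a a: FIRST \ {ε} = { '/', 'a' } — disjoint from FOLLOW(C)

L: nullable alternative(s) L → ε; FOLLOW(L) = { 'a' }
  L → /: FIRST \ {ε} = { '/' } — disjoint from FOLLOW(L)
  L → ε: FIRST \ {ε} = { } — this is the only nullable alternative, skip

S: nullable alternative(s) S → ε; FOLLOW(S) = { $ }
  S → ε: FIRST \ {ε} = { } — this is the only nullable alternative, skip
  S → id: FIRST \ {ε} = { 'id' } — disjoint from FOLLOW(S)
  S → id id id: FIRST \ {ε} = { 'id' } — disjoint from FOLLOW(S)

No FIRST/FOLLOW conflicts found.

Answer: No FIRST/FOLLOW conflicts.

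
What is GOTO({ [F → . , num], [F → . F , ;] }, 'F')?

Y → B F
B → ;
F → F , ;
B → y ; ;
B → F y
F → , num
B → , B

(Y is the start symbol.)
GOTO(I, 'F') = CLOSURE({ [A → αX.β] : [A → α.Xβ] ∈ I, X = 'F' })

Items with dot before 'F', with the dot advanced:
  [F → . F , ;] → [F → F . , ;]
Closure adds nothing (no advanced item has the dot before a non-terminal).

GOTO = { [F → F . , ;] }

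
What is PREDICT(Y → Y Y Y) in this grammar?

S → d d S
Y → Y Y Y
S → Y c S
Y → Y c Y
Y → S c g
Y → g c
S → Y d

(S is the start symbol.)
{ 'd', 'g' }

PREDICT(Y → Y Y Y) = (FIRST(RHS) \ {ε}) ∪ (FOLLOW(Y) if ε ∈ FIRST(RHS), i.e. RHS ⇒* ε)
FIRST(Y) = { 'd', 'g' }
FIRST(Y Y Y) = { 'd', 'g' }
ε ∉ FIRST(Y Y Y), so FOLLOW(Y) is not added.
PREDICT(Y → Y Y Y) = { 'd', 'g' }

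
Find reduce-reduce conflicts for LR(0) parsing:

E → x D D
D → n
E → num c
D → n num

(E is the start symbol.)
Augment with E' → E and build the canonical LR(0) collection (I0 = CLOSURE({[E' → . E]}), then GOTO on every symbol after a dot until no new states appear). It has 9 states:
  I0: { [E → . num c], [E → . x D D], [E' → . E] }  — shift
  I1: { [E' → E .] }  — accept
  I2: { [E → num . c] }  — shift
  I3: { [D → . n num], [D → . n], [E → x . D D] }  — shift
  I4: { [D → . n num], [D → . n], [E → x D . D] }  — shift
  I5: { [D → n . num], [D → n .] }  — shift, reduce
  I6: { [D → n num .] }  — reduce
  I7: { [E → x D D .] }  — reduce
  I8: { [E → num c .] }  — reduce

No state contains more than one complete item.

Answer: No reduce-reduce conflicts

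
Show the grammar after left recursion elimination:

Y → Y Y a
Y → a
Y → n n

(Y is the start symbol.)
Y → a Y'
Y → n n Y'
Y' → Y a Y'
Y' → ε

Y is directly left-recursive. The standard transformation for
  A → A α₁ | ... | A α_m | β₁ | ... | β_n
is
  A  → β₁ A' | ... | β_n A'
  A' → α₁ A' | ... | α_m A' | ε

Y → a becomes Y → a Y'
Y → n n becomes Y → n n Y'
Y → Y Y a becomes Y' → Y a Y'
Add Y' → ε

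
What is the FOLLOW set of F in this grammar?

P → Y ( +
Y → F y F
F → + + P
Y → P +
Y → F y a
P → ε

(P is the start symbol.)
To compute FOLLOW(F), find every occurrence of F on a right-hand side N → α F β: add FIRST(β) \ {ε}, and if β is empty or nullable also add FOLLOW(N). Iterate to a fixed point.

In Y → F y F: F is followed by y F, add FIRST(y F) \ {ε} = { 'y' }
In Y → F y F: F is at the end, add FOLLOW(Y)
In Y → F y a: F is followed by y a, add FIRST(y a) \ {ε} = { 'y' }

The FOLLOW sets referred to above (computed the same way, to a fixed point):
  FOLLOW(Y) = { '(' }

Taking the union: FOLLOW(F) = { '(', 'y' }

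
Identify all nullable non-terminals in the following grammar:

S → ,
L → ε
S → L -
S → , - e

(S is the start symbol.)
ε-productions: L → ε
So L is immediately nullable.
No further non-terminal can be added: every production for the remaining non-terminals contains a terminal or a non-nullable non-terminal.
Nullable = { 'L' }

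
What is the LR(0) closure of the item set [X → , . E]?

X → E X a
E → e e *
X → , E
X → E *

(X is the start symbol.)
{ [E → . e e *], [X → , . E] }

Start with: [X → , . E]
  [X → , . E] has the dot before E: add [E → . e e *]
No further items can be added.

CLOSURE = { [E → . e e *], [X → , . E] }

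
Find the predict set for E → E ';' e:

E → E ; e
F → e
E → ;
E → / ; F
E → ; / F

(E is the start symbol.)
{ '/', ';' }

PREDICT(E → E ';' e) = (FIRST(RHS) \ {ε}) ∪ (FOLLOW(E) if ε ∈ FIRST(RHS), i.e. RHS ⇒* ε)
FIRST(E) = { '/', ';' }
FIRST(E ';' e) = { '/', ';' }
ε ∉ FIRST(E ';' e), so FOLLOW(E) is not added.
PREDICT(E → E ';' e) = { '/', ';' }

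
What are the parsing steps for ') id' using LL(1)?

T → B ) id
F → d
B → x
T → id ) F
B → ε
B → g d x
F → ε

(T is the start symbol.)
LL(1) parsing maintains a stack (initially the start symbol over $) and the input. At each step: if the stack top is a terminal, match it against the current input token; if it is a non-terminal N, replace it with the RHS of M[N, lookahead] (the unique production whose predict set contains the lookahead).

Stack is shown with the top on the left.

Stack     Input   Action
------------------------
T $       ) id $  output T → B ) id
B ) id $  ) id $  output B → ε
) id $    ) id $  match ')'
id $      id $    match 'id'
$         $       accept

The string is accepted.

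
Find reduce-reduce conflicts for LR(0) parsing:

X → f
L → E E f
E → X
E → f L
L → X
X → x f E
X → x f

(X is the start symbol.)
A reduce-reduce conflict occurs when an LR(0) state has two complete items [A → α .] and [B → β .] — both call for a reduction, and with no lookahead the parser cannot choose between them.

Augment with X' → X and build the canonical LR(0) collection (I0 = CLOSURE({[X' → . X]}), then GOTO on every symbol after a dot until no new states appear). It has 13 states:
  I0: { [X → . f], [X → . x f E], [X → . x f], [X' → . X] }  — shift
  I1: { [X' → X .] }  — accept
  I2: { [X → f .] }  — reduce
  I3: { [X → x . f E], [X → x . f] }  — shift
  I4: { [E → . X], [E → . f L], [X → . f], [X → . x f E], [X → . x f], [X → x f . E], [X → x f .] }  — shift, reduce
  I5: { [X → x f E .] }  — reduce
  I6: { [E → X .] }  — reduce
  I7: { [E → . X], [E → . f L], [E → f . L], [L → . E E f], [L → . X], [X → . f], [X → . x f E], [X → . x f], [X → f .] }  — shift, reduce
  I8: { [E → . X], [E → . f L], [L → E . E f], [X → . f], [X → . x f E], [X → . x f] }  — shift
  I9: { [E → f L .] }  — reduce
  I10: { [E → X .], [L → X .] }  — 2 reduces
  I11: { [L → E E . f] }  — shift
  I12: { [L → E E f .] }  — reduce

I10 contains complete items [E → X .], [L → X .] — reduce-reduce conflict.

Answer: Yes — I10: [E → X .] vs [L → X .]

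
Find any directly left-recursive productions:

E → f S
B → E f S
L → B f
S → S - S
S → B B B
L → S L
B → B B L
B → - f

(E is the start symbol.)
E → f S: starts with f
B → E f S: starts with E
L → B f: starts with B
S → S - S: LEFT RECURSIVE (starts with S)
S → B B B: starts with B
L → S L: starts with S
B → B B L: LEFT RECURSIVE (starts with B)
B → - f: starts with '-'

The grammar has direct left recursion on: S, B.

Answer: Yes, S, B are left-recursive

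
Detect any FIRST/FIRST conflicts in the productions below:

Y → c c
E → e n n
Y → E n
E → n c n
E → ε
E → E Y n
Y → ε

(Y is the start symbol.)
Yes. Y → c c / Y → E n on { 'c' }; E → e n n / E → E Y n on { 'e' }; E → n c n / E → E Y n on { 'n' }

FIRST sets of the non-terminals at (or reachable through a nullable prefix from) the front of some alternative:
  FIRST(E) = { 'c', 'e', 'n', ε }
  FIRST(Y) = { 'c', 'e', 'n', ε }

Productions for Y:
  Y → c c: FIRST = { 'c' }
  Y → E n: FIRST = { 'c', 'e', 'n' }
  Y → ε: FIRST = { ε }
Productions for E:
  E → e n n: FIRST = { 'e' }
  E → n c n: FIRST = { 'n' }
  E → ε: FIRST = { ε }
  E → E Y n: FIRST = { 'c', 'e', 'n' }

Conflict for Y: Y → c c and Y → E n
  Overlap: { 'c' }
Conflict for E: E → e n n and E → E Y n
  Overlap: { 'e' }
Conflict for E: E → n c n and E → E Y n
  Overlap: { 'n' }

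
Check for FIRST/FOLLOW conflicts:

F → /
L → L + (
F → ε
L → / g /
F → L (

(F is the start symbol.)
No FIRST/FOLLOW conflicts.

A FIRST/FOLLOW conflict occurs when a non-terminal N has a nullable alternative N → β (β ⇒* ε) and another alternative N → α with FIRST(α) ∩ FOLLOW(N) ≠ ∅: on such a lookahead the parser cannot decide between expanding α and letting N vanish via β.

Nullable non-terminals: F.
FIRST sets used below: FIRST(L) = { '/' }

F: nullable alternative(s) F → ε; FOLLOW(F) = { $ }
  F → /: FIRST \ {ε} = { '/' } — disjoint from FOLLOW(F)
  F → ε: FIRST \ {ε} = { } — this is the only nullable alternative, skip
  F → L (: FIRST \ {ε} = { '/' } — disjoint from FOLLOW(F)

L has no nullable alternative, so no FIRST/FOLLOW check is needed there.

No FIRST/FOLLOW conflicts found.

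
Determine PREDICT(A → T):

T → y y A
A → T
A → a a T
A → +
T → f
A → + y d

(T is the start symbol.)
{ 'f', 'y' }

PREDICT(A → T) = (FIRST(RHS) \ {ε}) ∪ (FOLLOW(A) if ε ∈ FIRST(RHS), i.e. RHS ⇒* ε)
FIRST(T) = { 'f', 'y' }
FIRST(T) = { 'f', 'y' }
ε ∉ FIRST(T), so FOLLOW(A) is not added.
PREDICT(A → T) = { 'f', 'y' }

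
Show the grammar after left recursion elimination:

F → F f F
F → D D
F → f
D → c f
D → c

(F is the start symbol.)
F is directly left-recursive. The standard transformation for
  A → A α₁ | ... | A α_m | β₁ | ... | β_n
is
  A  → β₁ A' | ... | β_n A'
  A' → α₁ A' | ... | α_m A' | ε

F → D D becomes F → D D F'
F → f becomes F → f F'
F → F f F becomes F' → f F F'
Add F' → ε

Productions for other non-terminals are unchanged:
  D → c f
  D → c

Resulting grammar:
F → D D F'
F → f F'
F' → f F F'
F' → ε
D → c f
D → c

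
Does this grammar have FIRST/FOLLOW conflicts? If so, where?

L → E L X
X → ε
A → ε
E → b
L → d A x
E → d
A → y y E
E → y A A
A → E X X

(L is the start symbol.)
A FIRST/FOLLOW conflict occurs when a non-terminal N has a nullable alternative N → β (β ⇒* ε) and another alternative N → α with FIRST(α) ∩ FOLLOW(N) ≠ ∅: on such a lookahead the parser cannot decide between expanding α and letting N vanish via β.

Nullable non-terminals: A, X.
FIRST sets used below: FIRST(E) = { 'b', 'd', 'y' }

A: nullable alternative(s) A → ε; FOLLOW(A) = { 'b', 'd', 'x', 'y' }
  A → ε: FIRST \ {ε} = { } — this is the only nullable alternative, skip
  A → y y E: FIRST \ {ε} = { 'y' } — overlaps FOLLOW(A) on { 'y' }: CONFLICT
  A → E X X: FIRST \ {ε} = { 'b', 'd', 'y' } — overlaps FOLLOW(A) on { 'b', 'd', 'y' }: CONFLICT
X has a nullable alternative but only one production, so nothing to check.

E, L have no nullable alternative, so no FIRST/FOLLOW check is needed there.

So the grammar has 2 FIRST/FOLLOW conflicts (marked CONFLICT above).

Answer: Yes. A → y y E with FOLLOW(A) on { 'y' }; A → E X X with FOLLOW(A) on { 'b', 'd', 'y' }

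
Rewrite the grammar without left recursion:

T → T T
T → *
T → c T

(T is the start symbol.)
T → * T'
T → c T T'
T' → T T'
T' → ε

T is directly left-recursive. The standard transformation for
  A → A α₁ | ... | A α_m | β₁ | ... | β_n
is
  A  → β₁ A' | ... | β_n A'
  A' → α₁ A' | ... | α_m A' | ε

T → * becomes T → * T'
T → c T becomes T → c T T'
T → T T becomes T' → T T'
Add T' → ε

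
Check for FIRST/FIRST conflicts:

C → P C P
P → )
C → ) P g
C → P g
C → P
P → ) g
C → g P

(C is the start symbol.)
Yes. C → P C P / C → ')' P g on { ')' }; C → P C P / C → P g on { ')' }; C → P C P / C → P on { ')' }; C → ')' P g / C → P g on { ')' }; C → ')' P g / C → P on { ')' }; C → P g / C → P on { ')' }; P → ')' / P → ')' g on { ')' }

A FIRST/FIRST conflict occurs when two productions N → α and N → β for the same non-terminal have FIRST(α) ∩ FIRST(β) ≠ ∅ (with ε ∈ FIRST of a nullable right-hand side, so two nullable alternatives also conflict).

FIRST sets of the non-terminals at (or reachable through a nullable prefix from) the front of some alternative:
  FIRST(P) = { ')' }

Productions for C:
  C → P C P: FIRST = { ')' }
  C → ) P g: FIRST = { ')' }
  C → P g: FIRST = { ')' }
  C → P: FIRST = { ')' }
  C → g P: FIRST = { 'g' }
Productions for P:
  P → ): FIRST = { ')' }
  P → ) g: FIRST = { ')' }

Conflict for C: C → P C P and C → ) P g
  Overlap: { ')' }
Conflict for C: C → P C P and C → P g
  Overlap: { ')' }
Conflict for C: C → P C P and C → P
  Overlap: { ')' }
Conflict for C: C → ) P g and C → P g
  Overlap: { ')' }
Conflict for C: C → ) P g and C → P
  Overlap: { ')' }
Conflict for C: C → P g and C → P
  Overlap: { ')' }
Conflict for P: P → ) and P → ) g
  Overlap: { ')' }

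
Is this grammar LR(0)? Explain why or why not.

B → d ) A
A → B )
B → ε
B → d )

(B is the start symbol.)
Augment with B' → B and build the canonical LR(0) collection (I0 = CLOSURE({[B' → . B]}), then GOTO on every symbol after a dot until no new states appear). It has 7 states:
  I0: { [B → . d ) A], [B → . d )], [B → .], [B' → . B] }  — shift, reduce
  I1: { [B' → B .] }  — accept
  I2: { [B → d . ) A], [B → d . )] }  — shift
  I3: { [A → . B )], [B → . d ) A], [B → . d )], [B → .], [B → d ) . A], [B → d ) .] }  — shift, 2 reduces
  I4: { [B → d ) A .] }  — reduce
  I5: { [A → B . )] }  — shift
  I6: { [A → B ) .] }  — reduce

Conflict in state I0:
  Shift-reduce conflict between [B → .] and [B → . d )]
So the grammar is NOT LR(0).

Answer: No. Shift-reduce conflict between [B → .] and [B → . d )]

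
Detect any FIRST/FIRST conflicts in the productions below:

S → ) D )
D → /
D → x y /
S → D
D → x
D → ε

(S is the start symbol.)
Yes. D → x y '/' / D → x on { 'x' }

FIRST sets of the non-terminals at (or reachable through a nullable prefix from) the front of some alternative:
  FIRST(D) = { '/', 'x', ε }

Productions for S:
  S → ) D ): FIRST = { ')' }
  S → D: FIRST = { '/', 'x', ε }
Productions for D:
  D → /: FIRST = { '/' }
  D → x y /: FIRST = { 'x' }
  D → x: FIRST = { 'x' }
  D → ε: FIRST = { ε }

Conflict for D: D → x y / and D → x
  Overlap: { 'x' }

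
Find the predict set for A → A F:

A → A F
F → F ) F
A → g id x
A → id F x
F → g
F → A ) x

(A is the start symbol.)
{ 'g', 'id' }

PREDICT(A → A F) = (FIRST(RHS) \ {ε}) ∪ (FOLLOW(A) if ε ∈ FIRST(RHS), i.e. RHS ⇒* ε)
FIRST(A) = { 'g', 'id' }
FIRST(A F) = { 'g', 'id' }
ε ∉ FIRST(A F), so FOLLOW(A) is not added.
PREDICT(A → A F) = { 'g', 'id' }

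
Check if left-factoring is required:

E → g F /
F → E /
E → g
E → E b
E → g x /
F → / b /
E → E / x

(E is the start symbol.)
Left-factoring is needed when two productions for the same non-terminal
share a common prefix on the right-hand side.

Productions for E:
  E → g F /
  E → g
  E → E b
  E → g x /
  E → E / x
Productions for F:
  F → E /
  F → / b /

Found common prefix 'g' in productions for E
Found common prefix 'E' in productions for E

Answer: Yes, E has productions with common prefix 'g'; E has productions with common prefix 'E'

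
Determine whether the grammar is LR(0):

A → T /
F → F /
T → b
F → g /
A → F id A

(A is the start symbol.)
Yes, the grammar is LR(0)

A grammar is LR(0) if no state in the canonical LR(0) collection has:
  - both a shift item (dot before a terminal) and a complete item (shift-reduce conflict), or
  - two or more complete items (reduce-reduce conflict; the accept item [A' → A .] counts as a complete item here).

Augment with A' → A and build the canonical LR(0) collection (I0 = CLOSURE({[A' → . A]}), then GOTO on every symbol after a dot until no new states appear). It has 11 states:
  I0: { [A → . F id A], [A → . T /], [A' → . A], [F → . F /], [F → . g /], [T → . b] }  — shift
  I1: { [A' → A .] }  — accept
  I2: { [A → F . id A], [F → F . /] }  — shift
  I3: { [A → T . /] }  — shift
  I4: { [T → b .] }  — reduce
  I5: { [F → g . /] }  — shift
  I6: { [F → g / .] }  — reduce
  I7: { [A → T / .] }  — reduce
  I8: { [F → F / .] }  — reduce
  I9: { [A → . F id A], [A → . T /], [A → F id . A], [F → . F /], [F → . g /], [T → . b] }  — shift
  I10: { [A → F id A .] }  — reduce

Every state is either a pure shift/goto state or contains exactly one complete item and nothing to shift — no conflicts. The grammar is LR(0).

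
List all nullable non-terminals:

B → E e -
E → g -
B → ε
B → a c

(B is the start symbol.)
A non-terminal is nullable if it can derive ε (the empty string): either it has an ε-production, or it has a production whose right-hand side consists entirely of nullable non-terminals.

ε-productions: B → ε
So B is immediately nullable.
No further non-terminal can be added: every production for the remaining non-terminals contains a terminal or a non-nullable non-terminal.
Nullable = { 'B' }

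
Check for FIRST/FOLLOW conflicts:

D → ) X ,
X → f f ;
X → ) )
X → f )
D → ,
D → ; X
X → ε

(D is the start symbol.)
A FIRST/FOLLOW conflict occurs when a non-terminal N has a nullable alternative N → β (β ⇒* ε) and another alternative N → α with FIRST(α) ∩ FOLLOW(N) ≠ ∅: on such a lookahead the parser cannot decide between expanding α and letting N vanish via β.

Nullable non-terminals: X.

X: nullable alternative(s) X → ε; FOLLOW(X) = { $, ',' }
  X → f f ;: FIRST \ {ε} = { 'f' } — disjoint from FOLLOW(X)
  X → ) ): FIRST \ {ε} = { ')' } — disjoint from FOLLOW(X)
  X → f ): FIRST \ {ε} = { 'f' } — disjoint from FOLLOW(X)
  X → ε: FIRST \ {ε} = { } — this is the only nullable alternative, skip

D has no nullable alternative, so no FIRST/FOLLOW check is needed there.

No FIRST/FOLLOW conflicts found.

Answer: No FIRST/FOLLOW conflicts.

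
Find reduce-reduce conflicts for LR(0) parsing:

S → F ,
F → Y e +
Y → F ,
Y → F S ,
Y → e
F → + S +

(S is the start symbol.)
Yes — I8: [S → F , .] vs [Y → F , .]

A reduce-reduce conflict occurs when an LR(0) state has two complete items [A → α .] and [B → β .] — both call for a reduction, and with no lookahead the parser cannot choose between them.

Augment with S' → S and build the canonical LR(0) collection (I0 = CLOSURE({[S' → . S]}), then GOTO on every symbol after a dot until no new states appear). It has 13 states:
  I0: { [F → . + S +], [F → . Y e +], [S → . F ,], [S' → . S], [Y → . F ,], [Y → . F S ,], [Y → . e] }  — shift
  I1: { [F → + . S +], [F → . + S +], [F → . Y e +], [S → . F ,], [Y → . F ,], [Y → . F S ,], [Y → . e] }  — shift
  I2: { [F → . + S +], [F → . Y e +], [S → . F ,], [S → F . ,], [Y → . F ,], [Y → . F S ,], [Y → . e], [Y → F . ,], [Y → F . S ,] }  — shift
  I3: { [S' → S .] }  — accept
  I4: { [F → Y . e +] }  — shift
  I5: { [Y → e .] }  — reduce
  I6: { [F → Y e . +] }  — shift
  I7: { [F → Y e + .] }  — reduce
  I8: { [S → F , .], [Y → F , .] }  — 2 reduces
  I9: { [Y → F S . ,] }  — shift
  I10: { [Y → F S , .] }  — reduce
  I11: { [F → + S . +] }  — shift
  I12: { [F → + S + .] }  — reduce

I8 contains complete items [S → F , .], [Y → F , .] — reduce-reduce conflict.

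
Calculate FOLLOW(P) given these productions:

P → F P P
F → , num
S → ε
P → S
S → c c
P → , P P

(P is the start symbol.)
To compute FOLLOW(P), find every occurrence of P on a right-hand side N → α P β: add FIRST(β) \ {ε}, and if β is empty or nullable also add FOLLOW(N). Iterate to a fixed point.

P is the start symbol, so $ ∈ FOLLOW(P).
In P → F P P: P is followed by P, add FIRST(P) \ {ε} = { ',', 'c' }
  P is nullable, so FOLLOW(P) is also included — that is the set being defined, nothing new
In P → F P P: P is at the end; this adds FOLLOW(P) to itself — nothing new
In P → , P P: P is followed by P, add FIRST(P) \ {ε} = { ',', 'c' }
  P is nullable, so FOLLOW(P) is also included — that is the set being defined, nothing new
In P → , P P: P is at the end; this adds FOLLOW(P) to itself — nothing new

Taking the union: FOLLOW(P) = { $, ',', 'c' }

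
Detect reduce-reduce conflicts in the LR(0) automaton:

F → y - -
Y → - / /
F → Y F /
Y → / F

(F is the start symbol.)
No reduce-reduce conflicts

Augment with F' → F and build the canonical LR(0) collection (I0 = CLOSURE({[F' → . F]}), then GOTO on every symbol after a dot until no new states appear). It has 13 states:
  I0: { [F → . Y F /], [F → . y - -], [F' → . F], [Y → . - / /], [Y → . / F] }  — shift
  I1: { [Y → - . / /] }  — shift
  I2: { [F → . Y F /], [F → . y - -], [Y → . - / /], [Y → . / F], [Y → / . F] }  — shift
  I3: { [F' → F .] }  — accept
  I4: { [F → . Y F /], [F → . y - -], [F → Y . F /], [Y → . - / /], [Y → . / F] }  — shift
  I5: { [F → y . - -] }  — shift
  I6: { [F → y - . -] }  — shift
  I7: { [F → y - - .] }  — reduce
  I8: { [F → Y F . /] }  — shift
  I9: { [F → Y F / .] }  — reduce
  I10: { [Y → / F .] }  — reduce
  I11: { [Y → - / . /] }  — shift
  I12: { [Y → - / / .] }  — reduce

No state contains more than one complete item.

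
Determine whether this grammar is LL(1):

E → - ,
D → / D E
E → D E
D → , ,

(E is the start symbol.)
Yes, the grammar is LL(1).

A grammar is LL(1) if for each non-terminal N with multiple productions, the predict sets of those productions are pairwise disjoint, where PREDICT(N → α) = (FIRST(α) \ {ε}) ∪ (FOLLOW(N) if α ⇒* ε).

Relevant sets:
  FIRST(D) = { ',', '/' }

For E:
  PREDICT(E → '-' ',') = { '-' }
  PREDICT(E → D E) = { ',', '/' }
For D:
  PREDICT(D → '/' D E) = { '/' }
  PREDICT(D → ',' ',') = { ',' }

All predict sets are disjoint. The grammar IS LL(1).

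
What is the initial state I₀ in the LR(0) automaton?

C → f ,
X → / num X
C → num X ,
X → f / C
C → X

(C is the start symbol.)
{ [C → . X], [C → . f ,], [C → . num X ,], [C' → . C], [X → . / num X], [X → . f / C] }

First, augment the grammar with C' → C
I₀ = CLOSURE({ [C' → . C] }):
  [C' → . C] has the dot before C: add [C → . f ,], [C → . num X ,], [C → . X]
  [C → . X] has the dot before X: add [X → . / num X], [X → . f / C]
No further items can be added.

I₀ = { [C → . X], [C → . f ,], [C → . num X ,], [C' → . C], [X → . / num X], [X → . f / C] }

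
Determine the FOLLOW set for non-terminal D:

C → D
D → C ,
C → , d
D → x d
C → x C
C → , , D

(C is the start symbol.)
In C → D: D is at the end, add FOLLOW(C)
In C → , , D: D is at the end, add FOLLOW(C)

The FOLLOW sets referred to above (computed the same way, to a fixed point):
  FOLLOW(C) = { $, ',' }

Taking the union: FOLLOW(D) = { $, ',' }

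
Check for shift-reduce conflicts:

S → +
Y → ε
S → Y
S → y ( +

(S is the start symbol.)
A shift-reduce conflict occurs when an LR(0) state has both:
  - a complete (reduce) item [A → α .] (dot at the end), and
  - a shift item [B → β . c γ] (dot before a terminal).

Augment with S' → S and build the canonical LR(0) collection (I0 = CLOSURE({[S' → . S]}), then GOTO on every symbol after a dot until no new states appear). It has 7 states:
  I0: { [S → . +], [S → . Y], [S → . y ( +], [S' → . S], [Y → .] }  — shift, reduce
  I1: { [S → + .] }  — reduce
  I2: { [S' → S .] }  — accept
  I3: { [S → Y .] }  — reduce
  I4: { [S → y . ( +] }  — shift
  I5: { [S → y ( . +] }  — shift
  I6: { [S → y ( + .] }  — reduce

I0 contains reduce item [Y → .] and shift items [S → . +], [S → . y ( +] — shift-reduce conflict.

Answer: Yes — I0: [Y → .] vs [S → . +]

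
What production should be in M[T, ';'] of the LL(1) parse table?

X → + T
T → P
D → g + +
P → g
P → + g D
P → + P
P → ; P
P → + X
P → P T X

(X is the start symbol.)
T → P

To find M[T, ';'], we find productions for T where ';' is in the predict set (PREDICT(N → α) = (FIRST(α) \ {ε}) ∪ (FOLLOW(N) if α ⇒* ε)).

Relevant sets:
  FIRST(P) = { '+', ';', 'g' }

T → P: PREDICT = { '+', ';', 'g' }
  ';' is in predict set, so this production goes in M[T, ';']

M[T, ';'] = T → P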